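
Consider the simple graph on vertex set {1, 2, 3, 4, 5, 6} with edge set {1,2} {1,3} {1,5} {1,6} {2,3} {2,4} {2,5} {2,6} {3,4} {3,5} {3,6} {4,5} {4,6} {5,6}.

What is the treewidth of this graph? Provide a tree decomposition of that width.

Each bag holds 5 vertices, so the decomposition has width 4, which upper-bounds the treewidth. On the other hand G contains the 5-clique {1, 2, 3, 5, 6}. A clique must lie in a single bag of any decomposition, so no decomposition can have width below 4. Combining the bounds, tw(G) = 4.

Treewidth 4.
One optimal decomposition is:
Bags: B1 = {2, 3, 4, 5, 6}  B2 = {1, 2, 3, 5, 6}
Tree: B1–B2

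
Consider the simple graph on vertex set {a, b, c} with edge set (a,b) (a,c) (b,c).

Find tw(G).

A width-2 tree decomposition is:
Bags: B1 = {a, b, c}
Tree: (single bag)
With just one bag of size 3, the width is 3 − 1 = 2, so tw(G) ≤ 2. On the other hand G contains the 3-clique {a, b, c}. A clique must lie in a single bag of any decomposition, so no decomposition can have width below 2. Combining the bounds, tw(G) = 2.

2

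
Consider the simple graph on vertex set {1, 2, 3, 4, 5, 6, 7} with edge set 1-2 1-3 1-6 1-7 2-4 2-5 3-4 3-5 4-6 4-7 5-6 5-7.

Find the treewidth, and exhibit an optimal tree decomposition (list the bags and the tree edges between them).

Treewidth 3.
One such decomposition:
Bags: B1 = {1, 4, 5, 7}  B2 = {1, 4, 5, 6}  B3 = {1, 3, 4, 5}  B4 = {1, 2, 4, 5}
Tree: B1–B2, B2–B3, B3–B4

Each bag holds 4 vertices, so the decomposition has width 3, which upper-bounds the treewidth. For the lower bound: the 4 vertex sets {4,7}, {5,6}, {1}, {3} are disjoint, each induces a connected subgraph, and every pair is joined by at least one edge of G. Contracting each set to a single vertex therefore yields K_{4} as a minor, and since treewidth is minor-monotone, tw(G) ≥ tw(K_{4}) = 3. Combining the bounds, tw(G) = 3.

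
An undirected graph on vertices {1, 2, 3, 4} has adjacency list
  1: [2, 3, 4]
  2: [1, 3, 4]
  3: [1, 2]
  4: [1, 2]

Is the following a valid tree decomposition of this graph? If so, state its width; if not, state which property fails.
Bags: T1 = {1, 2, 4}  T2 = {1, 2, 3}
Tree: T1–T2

Yes; width 2.

Checking the three conditions: (i) the bags cover all of {1, 2, 3, 4}; (ii) for each edge, some bag contains both endpoints; (iii) the bags containing any fixed vertex form a subtree. All hold, so the decomposition is valid with width 3 − 1 = 2.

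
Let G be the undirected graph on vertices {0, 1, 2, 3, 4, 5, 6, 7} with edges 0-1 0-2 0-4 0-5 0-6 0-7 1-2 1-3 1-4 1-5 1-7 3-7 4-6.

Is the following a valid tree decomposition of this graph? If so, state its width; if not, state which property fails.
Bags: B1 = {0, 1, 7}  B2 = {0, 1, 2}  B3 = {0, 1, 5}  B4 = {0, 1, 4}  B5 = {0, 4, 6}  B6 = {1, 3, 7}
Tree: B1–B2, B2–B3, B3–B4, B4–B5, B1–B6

Vertex coverage: the bags together contain {0, 1, 2, 3, 4, 5, 6, 7}, the full vertex set. Edge coverage: each edge of G has both endpoints in at least one bag. Running intersection: for every vertex, the bags containing it form a connected subtree. All three properties hold, so this is a valid tree decomposition of width max|bag| − 1 = 2, and hence tw(G) ≤ 2.

Yes; width 2.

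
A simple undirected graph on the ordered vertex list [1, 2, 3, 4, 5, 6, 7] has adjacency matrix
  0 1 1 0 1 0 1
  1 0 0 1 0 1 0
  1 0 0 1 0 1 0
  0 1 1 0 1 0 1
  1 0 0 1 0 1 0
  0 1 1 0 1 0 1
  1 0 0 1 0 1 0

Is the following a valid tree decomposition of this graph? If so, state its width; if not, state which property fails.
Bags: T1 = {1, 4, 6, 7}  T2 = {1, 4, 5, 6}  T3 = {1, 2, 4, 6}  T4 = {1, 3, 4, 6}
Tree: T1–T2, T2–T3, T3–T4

Yes; width 3.

Every vertex of G appears in some bag (union = {1, 2, 3, 4, 5, 6, 7}); every edge is covered by a bag; and for each vertex v the set of bags containing v is connected in the bag tree. The decomposition is therefore valid. The largest bag has 4 vertices, so the width is 3.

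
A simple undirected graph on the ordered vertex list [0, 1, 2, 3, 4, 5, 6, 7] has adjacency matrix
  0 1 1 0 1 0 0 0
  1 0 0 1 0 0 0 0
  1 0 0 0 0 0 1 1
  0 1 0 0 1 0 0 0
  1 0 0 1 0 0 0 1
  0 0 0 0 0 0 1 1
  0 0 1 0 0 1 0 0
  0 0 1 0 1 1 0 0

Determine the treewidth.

A width-2 tree decomposition is:
Bags: B1 = {5, 6, 7}  B2 = {2, 6, 7}  B3 = {2, 4, 7}  B4 = {0, 2, 4}  B5 = {0, 3, 4}  B6 = {0, 1, 3}
Tree: B1–B2, B2–B3, B3–B4, B4–B5, B5–B6
The largest bag has 3 vertices, giving width 2; this decomposition certifies tw(G) ≤ 2. For the lower bound, G contains the cycle 5–6–2–7–5, so G is not a forest; only forests have treewidth ≤ 1, hence tw(G) ≥ 2. Hence tw(G) = 2 exactly.

2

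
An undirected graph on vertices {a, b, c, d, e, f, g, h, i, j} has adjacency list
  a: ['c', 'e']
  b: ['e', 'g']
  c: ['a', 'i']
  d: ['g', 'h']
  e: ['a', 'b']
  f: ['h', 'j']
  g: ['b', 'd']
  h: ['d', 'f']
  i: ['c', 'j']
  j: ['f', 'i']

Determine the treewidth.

2

A width-2 tree decomposition is:
Bags: B1 = {a, c, i}  B2 = {a, e, i}  B3 = {b, e, i}  B4 = {b, g, i}  B5 = {d, g, i}  B6 = {d, h, i}  B7 = {f, h, i}  B8 = {f, i, j}
Tree: B1–B2, B2–B3, B3–B4, B4–B5, B5–B6, B6–B7, B7–B8
Every bag has size at most 3, so the width is 3 − 1 = 2 and tw(G) ≤ 2. Since i–c–a–e–b–g–d–h–f–j–i is a cycle in G, G is not acyclic. Forests are exactly the graphs of treewidth ≤ 1, so tw(G) ≥ 2. Hence tw(G) = 2 exactly.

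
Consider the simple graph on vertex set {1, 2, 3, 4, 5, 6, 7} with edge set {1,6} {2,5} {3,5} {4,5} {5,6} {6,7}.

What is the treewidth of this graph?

1

A width-1 tree decomposition is:
Bags: B1 = {3, 5}  B2 = {5, 6}  B3 = {1, 6}  B4 = {6, 7}  B5 = {4, 5}  B6 = {2, 5}
Tree: B1–B2, B2–B3, B3–B4, B1–B5, B1–B6
The largest bag has 2 vertices, giving width 1; this decomposition certifies tw(G) ≤ 1. Since G has at least one edge (e.g. 3–5), it is not an edgeless graph, so tw(G) ≥ 1. Hence tw(G) = 1 exactly.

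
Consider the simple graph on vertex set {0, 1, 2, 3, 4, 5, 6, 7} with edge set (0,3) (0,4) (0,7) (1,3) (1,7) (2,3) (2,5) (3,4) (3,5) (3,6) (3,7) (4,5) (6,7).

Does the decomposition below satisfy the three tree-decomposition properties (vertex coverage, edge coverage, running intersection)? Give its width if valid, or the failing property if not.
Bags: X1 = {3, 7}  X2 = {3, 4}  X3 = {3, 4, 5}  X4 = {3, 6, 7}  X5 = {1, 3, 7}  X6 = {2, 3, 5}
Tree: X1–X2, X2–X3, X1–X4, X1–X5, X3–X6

A tree decomposition must satisfy three properties: every vertex lies in some bag; for every edge, both endpoints lie together in some bag; and for every vertex, the bags containing it form a connected subtree. Here vertex 0 appears in no bag, so the decomposition is invalid.

No — vertex 0 appears in no bag.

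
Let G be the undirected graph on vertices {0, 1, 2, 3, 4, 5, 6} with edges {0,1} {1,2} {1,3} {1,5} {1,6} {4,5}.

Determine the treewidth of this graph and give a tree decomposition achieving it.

Treewidth 1.
One optimal decomposition is:
Bags: B1 = {1, 2}  B2 = {1, 5}  B3 = {1, 3}  B4 = {1, 6}  B5 = {0, 1}  B6 = {4, 5}
Tree: B1–B2, B1–B3, B3–B4, B3–B5, B2–B6

Every bag has size at most 2, so the width is 2 − 1 = 1 and tw(G) ≤ 1. Any graph with an edge has treewidth ≥ 1, and G has the edge 1–2. Therefore the treewidth is 1.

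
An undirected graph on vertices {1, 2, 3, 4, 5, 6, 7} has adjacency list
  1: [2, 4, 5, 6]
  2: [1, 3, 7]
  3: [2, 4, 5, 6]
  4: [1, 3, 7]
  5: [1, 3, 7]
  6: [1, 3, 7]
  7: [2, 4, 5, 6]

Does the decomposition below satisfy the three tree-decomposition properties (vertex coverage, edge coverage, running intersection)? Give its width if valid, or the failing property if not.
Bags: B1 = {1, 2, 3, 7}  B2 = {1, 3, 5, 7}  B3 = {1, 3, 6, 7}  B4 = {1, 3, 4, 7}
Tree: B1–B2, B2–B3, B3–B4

Vertex coverage: the bags together contain {1, 2, 3, 4, 5, 6, 7}, the full vertex set. Edge coverage: each edge of G has both endpoints in at least one bag. Running intersection: for every vertex, the bags containing it form a connected subtree. All three properties hold, so this is a valid tree decomposition of width max|bag| − 1 = 3, and hence tw(G) ≤ 3.

Yes; width 3.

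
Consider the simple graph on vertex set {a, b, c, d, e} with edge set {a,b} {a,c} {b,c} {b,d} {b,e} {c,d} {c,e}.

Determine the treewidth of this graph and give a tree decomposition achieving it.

Treewidth 2.
One optimal decomposition is:
Bags: B1 = {a, b, c}  B2 = {b, c, e}  B3 = {b, c, d}
Tree: B1–B2, B1–B3

Each bag holds 3 vertices, so the decomposition has width 2, which upper-bounds the treewidth. Conversely, {b, c, d} is a clique of size 3, and the vertices of any clique must share a bag in every tree decomposition; so some bag has ≥ 3 vertices and tw(G) ≥ 2. Therefore the treewidth is 2.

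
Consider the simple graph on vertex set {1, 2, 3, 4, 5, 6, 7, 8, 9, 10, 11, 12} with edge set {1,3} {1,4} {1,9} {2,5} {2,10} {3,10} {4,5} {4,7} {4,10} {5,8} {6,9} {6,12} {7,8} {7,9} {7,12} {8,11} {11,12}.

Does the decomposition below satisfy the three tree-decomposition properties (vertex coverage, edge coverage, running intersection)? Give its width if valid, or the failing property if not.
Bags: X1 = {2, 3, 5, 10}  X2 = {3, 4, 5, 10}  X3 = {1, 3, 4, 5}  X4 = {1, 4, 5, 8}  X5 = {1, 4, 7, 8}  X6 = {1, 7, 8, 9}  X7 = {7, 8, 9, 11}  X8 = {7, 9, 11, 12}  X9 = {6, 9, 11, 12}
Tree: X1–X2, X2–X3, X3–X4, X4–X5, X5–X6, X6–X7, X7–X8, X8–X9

Yes; width 3.

Checking the three conditions: (i) the bags cover all of {1, 2, 3, 4, 5, 6, 7, 8, 9, 10, 11, 12}; (ii) for each edge, some bag contains both endpoints; (iii) the bags containing any fixed vertex form a subtree. All hold, so the decomposition is valid with width 4 − 1 = 3.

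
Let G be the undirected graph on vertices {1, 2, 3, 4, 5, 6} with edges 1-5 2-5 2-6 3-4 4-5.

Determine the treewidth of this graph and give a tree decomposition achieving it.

Treewidth 1.
One such decomposition:
Bags: B1 = {2, 5}  B2 = {2, 6}  B3 = {1, 5}  B4 = {4, 5}  B5 = {3, 4}
Tree: B1–B2, B1–B3, B3–B4, B4–B5

The largest bag has 2 vertices, giving width 1; this decomposition certifies tw(G) ≤ 1. G has an edge, so its treewidth is at least 1. Therefore the treewidth is 1.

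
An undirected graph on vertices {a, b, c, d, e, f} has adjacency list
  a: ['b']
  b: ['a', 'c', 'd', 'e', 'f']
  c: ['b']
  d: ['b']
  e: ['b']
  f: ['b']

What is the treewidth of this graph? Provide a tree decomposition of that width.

Treewidth 1.
Bags: B1 = {b, e}  B2 = {b, f}  B3 = {b, c}  B4 = {a, b}  B5 = {b, d}
Tree: B1–B2, B1–B3, B3–B4, B3–B5

Each bag holds 2 vertices, so the decomposition has width 1, which upper-bounds the treewidth. G has an edge, so its treewidth is at least 1. The upper and lower bounds meet at 1, so that is the treewidth.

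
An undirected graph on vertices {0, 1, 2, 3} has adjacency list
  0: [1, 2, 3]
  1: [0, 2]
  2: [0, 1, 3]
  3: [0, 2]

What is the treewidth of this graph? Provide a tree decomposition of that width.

Treewidth 2.
One optimal decomposition is:
Bags: B1 = {0, 1, 2}  B2 = {0, 2, 3}
Tree: B1–B2

Each bag holds 3 vertices, so the decomposition has width 2, which upper-bounds the treewidth. Conversely, {0, 1, 2} is a clique of size 3, and the vertices of any clique must share a bag in every tree decomposition; so some bag has ≥ 3 vertices and tw(G) ≥ 2. Combining the bounds, tw(G) = 2.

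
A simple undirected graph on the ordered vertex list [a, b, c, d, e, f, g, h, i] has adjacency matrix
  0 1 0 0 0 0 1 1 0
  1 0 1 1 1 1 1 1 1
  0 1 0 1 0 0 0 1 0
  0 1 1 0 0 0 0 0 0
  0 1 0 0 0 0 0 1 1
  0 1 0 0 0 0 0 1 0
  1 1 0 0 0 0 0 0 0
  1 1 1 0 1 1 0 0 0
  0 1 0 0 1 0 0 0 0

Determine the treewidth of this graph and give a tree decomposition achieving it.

Every bag has size at most 3, so the width is 3 − 1 = 2 and tw(G) ≤ 2. For the lower bound, the 3 vertices {b, c, d} are pairwise adjacent, and any tree decomposition puts a clique entirely inside one bag — forcing width ≥ 2. Combining the bounds, tw(G) = 2.

Treewidth 2.
One such decomposition:
Bags: B1 = {b, c, h}  B2 = {b, c, d}  B3 = {b, e, h}  B4 = {a, b, h}  B5 = {a, b, g}  B6 = {b, e, i}  B7 = {b, f, h}
Tree: B1–B2, B1–B3, B3–B4, B4–B5, B3–B6, B1–B7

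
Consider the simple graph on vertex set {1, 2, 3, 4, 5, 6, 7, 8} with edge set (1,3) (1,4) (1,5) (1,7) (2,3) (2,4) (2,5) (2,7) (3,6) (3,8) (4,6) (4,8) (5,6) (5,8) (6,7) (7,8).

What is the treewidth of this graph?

A width-4 tree decomposition is:
Bags: B1 = {3, 4, 5, 7, 8}  B2 = {3, 4, 5, 6, 7}  B3 = {2, 3, 4, 5, 7}  B4 = {1, 3, 4, 5, 7}
Tree: B1–B2, B2–B3, B3–B4
The largest bag has 5 vertices, giving width 4; this decomposition certifies tw(G) ≤ 4. For the lower bound: the 5 vertex sets {7,8}, {5,6}, {2,4}, {3}, {1} are disjoint, each induces a connected subgraph, and every pair is joined by at least one edge of G. Contracting each set to a single vertex therefore yields K_{5} as a minor, and since treewidth is minor-monotone, tw(G) ≥ tw(K_{5}) = 4. Hence tw(G) = 4 exactly.

4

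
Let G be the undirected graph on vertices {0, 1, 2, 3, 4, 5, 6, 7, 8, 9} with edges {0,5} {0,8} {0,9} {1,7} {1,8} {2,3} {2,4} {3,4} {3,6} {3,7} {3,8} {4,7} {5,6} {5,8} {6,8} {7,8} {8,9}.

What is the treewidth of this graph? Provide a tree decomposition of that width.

Every bag has size at most 3, so the width is 3 − 1 = 2 and tw(G) ≤ 2. On the other hand G contains the 3-clique {0, 8, 9}. A clique must lie in a single bag of any decomposition, so no decomposition can have width below 2. Combining the bounds, tw(G) = 2.

Treewidth 2.
One such decomposition:
Bags: B1 = {3, 7, 8}  B2 = {1, 7, 8}  B3 = {3, 4, 7}  B4 = {3, 6, 8}  B5 = {5, 6, 8}  B6 = {0, 5, 8}  B7 = {2, 3, 4}  B8 = {0, 8, 9}
Tree: B1–B2, B1–B3, B1–B4, B4–B5, B5–B6, B3–B7, B6–B8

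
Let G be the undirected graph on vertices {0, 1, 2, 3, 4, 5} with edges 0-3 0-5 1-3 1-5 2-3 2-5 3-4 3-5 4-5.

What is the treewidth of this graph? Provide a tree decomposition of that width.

Treewidth 2.
Bags: B1 = {0, 3, 5}  B2 = {3, 4, 5}  B3 = {1, 3, 5}  B4 = {2, 3, 5}
Tree: B1–B2, B1–B3, B3–B4

The largest bag has 3 vertices, giving width 2; this decomposition certifies tw(G) ≤ 2. On the other hand G contains the 3-clique {0, 3, 5}. A clique must lie in a single bag of any decomposition, so no decomposition can have width below 2. Therefore the treewidth is 2.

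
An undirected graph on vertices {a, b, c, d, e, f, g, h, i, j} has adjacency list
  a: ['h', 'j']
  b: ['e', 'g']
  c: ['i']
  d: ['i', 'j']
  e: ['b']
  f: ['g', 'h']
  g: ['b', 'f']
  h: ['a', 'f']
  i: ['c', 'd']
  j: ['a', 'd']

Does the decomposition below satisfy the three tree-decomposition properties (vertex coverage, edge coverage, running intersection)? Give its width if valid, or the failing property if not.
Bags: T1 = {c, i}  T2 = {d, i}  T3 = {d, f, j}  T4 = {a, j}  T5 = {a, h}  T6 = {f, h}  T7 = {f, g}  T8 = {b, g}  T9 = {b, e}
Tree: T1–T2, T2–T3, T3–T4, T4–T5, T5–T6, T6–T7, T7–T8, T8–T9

No — bags containing vertex f are not connected in the tree.

A tree decomposition must satisfy three properties: every vertex lies in some bag; for every edge, both endpoints lie together in some bag; and for every vertex, the bags containing it form a connected subtree. Here bags containing vertex f are not connected in the tree, so the decomposition is invalid.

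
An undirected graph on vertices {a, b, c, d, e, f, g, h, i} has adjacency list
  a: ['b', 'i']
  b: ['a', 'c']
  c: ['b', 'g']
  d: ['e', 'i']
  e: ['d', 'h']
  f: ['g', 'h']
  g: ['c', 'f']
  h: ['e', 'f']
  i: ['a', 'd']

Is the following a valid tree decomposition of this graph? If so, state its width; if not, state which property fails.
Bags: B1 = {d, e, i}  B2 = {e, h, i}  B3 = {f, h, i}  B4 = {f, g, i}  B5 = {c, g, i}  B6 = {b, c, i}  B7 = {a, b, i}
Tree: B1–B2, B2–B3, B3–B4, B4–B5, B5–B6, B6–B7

Yes; width 2.

Vertex coverage: the bags together contain {a, b, c, d, e, f, g, h, i}, the full vertex set. Edge coverage: each edge of G has both endpoints in at least one bag. Running intersection: for every vertex, the bags containing it form a connected subtree. All three properties hold, so this is a valid tree decomposition of width max|bag| − 1 = 2, and hence tw(G) ≤ 2.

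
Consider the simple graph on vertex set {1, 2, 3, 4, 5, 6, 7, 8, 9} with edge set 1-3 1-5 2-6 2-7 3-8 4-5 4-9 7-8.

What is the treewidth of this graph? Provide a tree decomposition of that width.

Treewidth 1.
Bags: B1 = {4, 9}  B2 = {4, 5}  B3 = {1, 5}  B4 = {1, 3}  B5 = {3, 8}  B6 = {7, 8}  B7 = {2, 7}  B8 = {2, 6}
Tree: B1–B2, B2–B3, B3–B4, B4–B5, B5–B6, B6–B7, B7–B8

The largest bag has 2 vertices, giving width 1; this decomposition certifies tw(G) ≤ 1. Any graph with an edge has treewidth ≥ 1, and G has the edge 9–4. Combining the bounds, tw(G) = 1.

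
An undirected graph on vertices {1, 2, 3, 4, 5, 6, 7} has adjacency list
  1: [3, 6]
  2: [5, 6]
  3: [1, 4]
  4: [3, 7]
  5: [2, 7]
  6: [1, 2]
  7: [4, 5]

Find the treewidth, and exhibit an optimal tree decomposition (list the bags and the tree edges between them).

Treewidth 2.
One such decomposition:
Bags: B1 = {2, 5, 6}  B2 = {5, 6, 7}  B3 = {4, 6, 7}  B4 = {3, 4, 6}  B5 = {1, 3, 6}
Tree: B1–B2, B2–B3, B3–B4, B4–B5

Every bag has size at most 3, so the width is 3 − 1 = 2 and tw(G) ≤ 2. The edges 6–2–5–7–4–3–1–6 form a cycle, so G is not a tree and its treewidth is at least 2. The upper and lower bounds meet at 2, so that is the treewidth.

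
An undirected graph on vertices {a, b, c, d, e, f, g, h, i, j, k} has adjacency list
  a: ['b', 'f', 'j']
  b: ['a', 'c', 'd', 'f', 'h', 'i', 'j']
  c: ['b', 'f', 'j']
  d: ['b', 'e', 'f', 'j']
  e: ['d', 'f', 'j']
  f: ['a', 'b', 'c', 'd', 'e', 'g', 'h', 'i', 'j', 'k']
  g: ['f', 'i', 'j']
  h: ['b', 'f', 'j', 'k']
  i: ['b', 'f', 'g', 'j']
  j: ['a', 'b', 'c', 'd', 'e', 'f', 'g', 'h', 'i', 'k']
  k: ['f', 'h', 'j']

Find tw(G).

A width-3 tree decomposition is:
Bags: B1 = {b, d, f, j}  B2 = {b, c, f, j}  B3 = {d, e, f, j}  B4 = {b, f, i, j}  B5 = {b, f, h, j}  B6 = {f, g, i, j}  B7 = {a, b, f, j}  B8 = {f, h, j, k}
Tree: B1–B2, B1–B3, B1–B4, B1–B5, B4–B6, B2–B7, B5–B8
The largest bag has 4 vertices, giving width 3; this decomposition certifies tw(G) ≤ 3. On the other hand G contains the 4-clique {f, g, i, j}. A clique must lie in a single bag of any decomposition, so no decomposition can have width below 3. The upper and lower bounds meet at 3, so that is the treewidth.

3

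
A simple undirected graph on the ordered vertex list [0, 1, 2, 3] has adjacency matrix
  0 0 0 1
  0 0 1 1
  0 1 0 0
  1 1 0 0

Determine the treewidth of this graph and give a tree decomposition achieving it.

Treewidth 1.
One such decomposition:
Bags: B1 = {1, 2}  B2 = {1, 3}  B3 = {0, 3}
Tree: B1–B2, B2–B3

Each bag holds 2 vertices, so the decomposition has width 1, which upper-bounds the treewidth. Since G has at least one edge (e.g. 2–1), it is not an edgeless graph, so tw(G) ≥ 1. Combining the bounds, tw(G) = 1.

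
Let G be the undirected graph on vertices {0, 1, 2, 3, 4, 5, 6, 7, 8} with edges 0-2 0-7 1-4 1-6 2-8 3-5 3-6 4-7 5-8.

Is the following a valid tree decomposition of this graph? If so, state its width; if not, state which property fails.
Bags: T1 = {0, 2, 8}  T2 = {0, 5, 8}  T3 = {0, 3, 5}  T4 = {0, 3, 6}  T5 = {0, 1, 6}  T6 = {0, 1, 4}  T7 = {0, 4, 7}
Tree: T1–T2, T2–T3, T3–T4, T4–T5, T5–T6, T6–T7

Yes; width 2.

Every vertex of G appears in some bag (union = {0, 1, 2, 3, 4, 5, 6, 7, 8}); every edge is covered by a bag; and for each vertex v the set of bags containing v is connected in the bag tree. The decomposition is therefore valid. The largest bag has 3 vertices, so the width is 2.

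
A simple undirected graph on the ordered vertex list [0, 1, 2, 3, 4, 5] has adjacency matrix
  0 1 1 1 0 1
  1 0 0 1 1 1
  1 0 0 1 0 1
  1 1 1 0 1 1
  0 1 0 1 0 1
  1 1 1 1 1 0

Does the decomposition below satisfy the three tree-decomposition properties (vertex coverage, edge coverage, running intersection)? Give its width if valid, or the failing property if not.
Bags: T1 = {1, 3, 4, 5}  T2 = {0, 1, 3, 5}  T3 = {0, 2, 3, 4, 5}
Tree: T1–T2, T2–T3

A tree decomposition must satisfy three properties: every vertex lies in some bag; for every edge, both endpoints lie together in some bag; and for every vertex, the bags containing it form a connected subtree. Here bags containing vertex 4 are not connected in the tree, so the decomposition is invalid.

No — bags containing vertex 4 are not connected in the tree.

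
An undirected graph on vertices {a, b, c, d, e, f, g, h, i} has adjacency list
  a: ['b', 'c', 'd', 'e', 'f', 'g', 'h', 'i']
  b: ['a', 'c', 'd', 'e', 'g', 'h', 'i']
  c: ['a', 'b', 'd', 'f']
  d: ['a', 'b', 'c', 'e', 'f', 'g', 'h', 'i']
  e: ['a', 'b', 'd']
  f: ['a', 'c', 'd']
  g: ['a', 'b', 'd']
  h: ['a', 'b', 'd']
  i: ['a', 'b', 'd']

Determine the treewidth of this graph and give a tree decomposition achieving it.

The largest bag has 4 vertices, giving width 3; this decomposition certifies tw(G) ≤ 3. Conversely, {a, c, d, f} is a clique of size 4, and the vertices of any clique must share a bag in every tree decomposition; so some bag has ≥ 4 vertices and tw(G) ≥ 3. Therefore the treewidth is 3.

Treewidth 3.
Bags: B1 = {a, b, d, h}  B2 = {a, b, d, e}  B3 = {a, b, c, d}  B4 = {a, b, d, g}  B5 = {a, b, d, i}  B6 = {a, c, d, f}
Tree: B1–B2, B1–B3, B2–B4, B2–B5, B3–B6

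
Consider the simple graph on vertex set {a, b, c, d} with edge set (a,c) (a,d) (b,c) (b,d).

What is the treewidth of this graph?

2

A width-2 tree decomposition is:
Bags: B1 = {a, b, d}  B2 = {a, b, c}
Tree: B1–B2
The largest bag has 3 vertices, giving width 2; this decomposition certifies tw(G) ≤ 2. For the lower bound, G contains the cycle a–d–b–c–a, so G is not a forest; only forests have treewidth ≤ 1, hence tw(G) ≥ 2. Combining the bounds, tw(G) = 2.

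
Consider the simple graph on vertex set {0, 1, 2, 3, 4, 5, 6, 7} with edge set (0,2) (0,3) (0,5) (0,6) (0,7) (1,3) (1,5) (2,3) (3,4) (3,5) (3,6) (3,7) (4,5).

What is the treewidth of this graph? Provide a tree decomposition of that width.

Treewidth 2.
One optimal decomposition is:
Bags: B1 = {0, 3, 5}  B2 = {0, 3, 6}  B3 = {0, 3, 7}  B4 = {3, 4, 5}  B5 = {0, 2, 3}  B6 = {1, 3, 5}
Tree: B1–B2, B1–B3, B1–B4, B2–B5, B1–B6

Each bag holds 3 vertices, so the decomposition has width 2, which upper-bounds the treewidth. For the lower bound, the 3 vertices {0, 2, 3} are pairwise adjacent, and any tree decomposition puts a clique entirely inside one bag — forcing width ≥ 2. Hence tw(G) = 2 exactly.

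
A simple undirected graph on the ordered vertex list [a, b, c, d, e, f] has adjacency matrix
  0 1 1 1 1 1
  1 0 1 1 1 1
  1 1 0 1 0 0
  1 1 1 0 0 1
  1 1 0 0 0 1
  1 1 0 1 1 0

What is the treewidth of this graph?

3

A width-3 tree decomposition is:
Bags: B1 = {a, b, d, f}  B2 = {a, b, c, d}  B3 = {a, b, e, f}
Tree: B1–B2, B1–B3
Each bag holds 4 vertices, so the decomposition has width 3, which upper-bounds the treewidth. For the lower bound, the 4 vertices {a, b, c, d} are pairwise adjacent, and any tree decomposition puts a clique entirely inside one bag — forcing width ≥ 3. Combining the bounds, tw(G) = 3.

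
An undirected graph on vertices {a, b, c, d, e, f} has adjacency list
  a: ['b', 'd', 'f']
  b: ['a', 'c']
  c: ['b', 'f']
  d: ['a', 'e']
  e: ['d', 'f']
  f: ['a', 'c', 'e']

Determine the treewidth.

A width-2 tree decomposition is:
Bags: B1 = {a, b, c}  B2 = {a, c, f}  B3 = {a, d, f}  B4 = {d, e, f}
Tree: B1–B2, B2–B3, B3–B4
Every bag has size at most 3, so the width is 3 − 1 = 2 and tw(G) ≤ 2. The edges b–c–f–a–b form a cycle, so G is not a tree and its treewidth is at least 2. Therefore the treewidth is 2.

2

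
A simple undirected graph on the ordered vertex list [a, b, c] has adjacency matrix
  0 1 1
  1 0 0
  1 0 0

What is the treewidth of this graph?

A width-1 tree decomposition is:
Bags: B1 = {a, c}  B2 = {a, b}
Tree: B1–B2
Each bag holds 2 vertices, so the decomposition has width 1, which upper-bounds the treewidth. G has an edge, so its treewidth is at least 1. The upper and lower bounds meet at 1, so that is the treewidth.

1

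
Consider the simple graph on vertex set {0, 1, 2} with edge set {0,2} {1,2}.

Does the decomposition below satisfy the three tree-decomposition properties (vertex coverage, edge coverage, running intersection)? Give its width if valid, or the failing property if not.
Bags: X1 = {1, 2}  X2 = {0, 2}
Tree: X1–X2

Checking the three conditions: (i) the bags cover all of {0, 1, 2}; (ii) for each edge, some bag contains both endpoints; (iii) the bags containing any fixed vertex form a subtree. All hold, so the decomposition is valid with width 2 − 1 = 1.

Yes; width 1.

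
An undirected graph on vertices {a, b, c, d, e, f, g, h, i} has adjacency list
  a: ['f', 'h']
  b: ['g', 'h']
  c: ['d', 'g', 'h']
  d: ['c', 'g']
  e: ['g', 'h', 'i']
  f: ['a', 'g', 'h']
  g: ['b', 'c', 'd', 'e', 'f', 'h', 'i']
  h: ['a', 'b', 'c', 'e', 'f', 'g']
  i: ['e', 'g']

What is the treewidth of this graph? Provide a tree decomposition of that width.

The largest bag has 3 vertices, giving width 2; this decomposition certifies tw(G) ≤ 2. Conversely, {c, d, g} is a clique of size 3, and the vertices of any clique must share a bag in every tree decomposition; so some bag has ≥ 3 vertices and tw(G) ≥ 2. Hence tw(G) = 2 exactly.

Treewidth 2.
One such decomposition:
Bags: B1 = {e, g, i}  B2 = {e, g, h}  B3 = {c, g, h}  B4 = {b, g, h}  B5 = {f, g, h}  B6 = {c, d, g}  B7 = {a, f, h}
Tree: B1–B2, B2–B3, B3–B4, B2–B5, B3–B6, B5–B7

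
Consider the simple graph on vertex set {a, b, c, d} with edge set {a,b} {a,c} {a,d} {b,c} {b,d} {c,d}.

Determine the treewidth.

3

A width-3 tree decomposition is:
Bags: B1 = {a, b, c, d}
Tree: (single bag)
A single bag containing all 4 vertices is trivially a valid decomposition of width 3. On the other hand G contains the 4-clique {a, b, c, d}. A clique must lie in a single bag of any decomposition, so no decomposition can have width below 3. Hence tw(G) = 3 exactly.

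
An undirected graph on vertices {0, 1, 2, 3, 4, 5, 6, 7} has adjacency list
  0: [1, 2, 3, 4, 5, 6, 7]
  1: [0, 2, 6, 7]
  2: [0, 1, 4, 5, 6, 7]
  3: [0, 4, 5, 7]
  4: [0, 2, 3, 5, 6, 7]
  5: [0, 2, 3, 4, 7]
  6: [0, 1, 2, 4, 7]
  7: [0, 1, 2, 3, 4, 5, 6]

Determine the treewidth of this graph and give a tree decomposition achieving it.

The largest bag has 5 vertices, giving width 4; this decomposition certifies tw(G) ≤ 4. On the other hand G contains the 5-clique {0, 1, 2, 6, 7}. A clique must lie in a single bag of any decomposition, so no decomposition can have width below 4. Therefore the treewidth is 4.

Treewidth 4.
One optimal decomposition is:
Bags: B1 = {0, 2, 4, 6, 7}  B2 = {0, 2, 4, 5, 7}  B3 = {0, 3, 4, 5, 7}  B4 = {0, 1, 2, 6, 7}
Tree: B1–B2, B2–B3, B1–B4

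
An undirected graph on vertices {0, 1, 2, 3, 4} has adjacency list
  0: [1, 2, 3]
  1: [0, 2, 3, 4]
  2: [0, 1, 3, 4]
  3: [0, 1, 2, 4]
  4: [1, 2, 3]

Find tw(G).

A width-3 tree decomposition is:
Bags: B1 = {0, 1, 2, 3}  B2 = {1, 2, 3, 4}
Tree: B1–B2
Each bag holds 4 vertices, so the decomposition has width 3, which upper-bounds the treewidth. On the other hand G contains the 4-clique {0, 1, 2, 3}. A clique must lie in a single bag of any decomposition, so no decomposition can have width below 3. Therefore the treewidth is 3.

3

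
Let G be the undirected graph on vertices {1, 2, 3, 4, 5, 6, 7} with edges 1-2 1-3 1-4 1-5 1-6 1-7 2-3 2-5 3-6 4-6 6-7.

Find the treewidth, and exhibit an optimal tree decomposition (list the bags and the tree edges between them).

Treewidth 2.
Bags: B1 = {1, 6, 7}  B2 = {1, 4, 6}  B3 = {1, 3, 6}  B4 = {1, 2, 3}  B5 = {1, 2, 5}
Tree: B1–B2, B2–B3, B3–B4, B4–B5

The largest bag has 3 vertices, giving width 2; this decomposition certifies tw(G) ≤ 2. On the other hand G contains the 3-clique {1, 2, 3}. A clique must lie in a single bag of any decomposition, so no decomposition can have width below 2. Therefore the treewidth is 2.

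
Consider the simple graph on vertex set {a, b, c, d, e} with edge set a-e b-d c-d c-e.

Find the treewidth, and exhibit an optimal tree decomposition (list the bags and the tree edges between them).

Each bag holds 2 vertices, so the decomposition has width 1, which upper-bounds the treewidth. G has an edge, so its treewidth is at least 1. Combining the bounds, tw(G) = 1.

Treewidth 1.
One optimal decomposition is:
Bags: B1 = {a, e}  B2 = {c, e}  B3 = {c, d}  B4 = {b, d}
Tree: B1–B2, B2–B3, B3–B4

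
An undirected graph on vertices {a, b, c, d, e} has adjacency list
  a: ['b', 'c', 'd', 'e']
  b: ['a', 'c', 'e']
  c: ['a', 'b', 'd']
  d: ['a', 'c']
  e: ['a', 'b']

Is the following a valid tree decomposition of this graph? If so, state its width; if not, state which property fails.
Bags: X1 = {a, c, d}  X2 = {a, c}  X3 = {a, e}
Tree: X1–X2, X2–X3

A tree decomposition must satisfy three properties: every vertex lies in some bag; for every edge, both endpoints lie together in some bag; and for every vertex, the bags containing it form a connected subtree. Here vertex b appears in no bag, so the decomposition is invalid.

No — vertex b appears in no bag.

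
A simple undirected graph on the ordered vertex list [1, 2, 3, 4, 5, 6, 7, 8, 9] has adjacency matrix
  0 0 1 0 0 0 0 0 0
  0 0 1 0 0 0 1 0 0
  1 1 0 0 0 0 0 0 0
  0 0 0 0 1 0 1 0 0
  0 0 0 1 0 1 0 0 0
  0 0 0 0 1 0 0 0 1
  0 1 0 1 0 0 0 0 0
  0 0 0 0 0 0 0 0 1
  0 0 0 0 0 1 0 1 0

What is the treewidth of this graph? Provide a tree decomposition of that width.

Treewidth 1.
Bags: B1 = {1, 3}  B2 = {2, 3}  B3 = {2, 7}  B4 = {4, 7}  B5 = {4, 5}  B6 = {5, 6}  B7 = {6, 9}  B8 = {8, 9}
Tree: B1–B2, B2–B3, B3–B4, B4–B5, B5–B6, B6–B7, B7–B8

Every bag has size at most 2, so the width is 2 − 1 = 1 and tw(G) ≤ 1. G has an edge, so its treewidth is at least 1. Hence tw(G) = 1 exactly.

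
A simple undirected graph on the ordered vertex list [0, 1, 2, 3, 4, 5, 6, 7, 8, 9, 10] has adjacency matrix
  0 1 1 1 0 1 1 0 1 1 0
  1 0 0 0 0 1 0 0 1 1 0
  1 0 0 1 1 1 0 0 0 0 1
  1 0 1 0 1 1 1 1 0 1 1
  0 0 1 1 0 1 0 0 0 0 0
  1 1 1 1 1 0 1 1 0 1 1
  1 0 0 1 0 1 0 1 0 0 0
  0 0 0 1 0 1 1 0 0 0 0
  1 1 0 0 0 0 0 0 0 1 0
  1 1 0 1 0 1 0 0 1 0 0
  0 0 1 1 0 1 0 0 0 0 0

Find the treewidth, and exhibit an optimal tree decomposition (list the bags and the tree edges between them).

Treewidth 3.
One such decomposition:
Bags: B1 = {0, 3, 5, 9}  B2 = {0, 1, 5, 9}  B3 = {0, 3, 5, 6}  B4 = {0, 1, 8, 9}  B5 = {3, 5, 6, 7}  B6 = {0, 2, 3, 5}  B7 = {2, 3, 5, 10}  B8 = {2, 3, 4, 5}
Tree: B1–B2, B1–B3, B2–B4, B3–B5, B1–B6, B6–B7, B7–B8

The largest bag has 4 vertices, giving width 3; this decomposition certifies tw(G) ≤ 3. On the other hand G contains the 4-clique {0, 1, 8, 9}. A clique must lie in a single bag of any decomposition, so no decomposition can have width below 3. Combining the bounds, tw(G) = 3.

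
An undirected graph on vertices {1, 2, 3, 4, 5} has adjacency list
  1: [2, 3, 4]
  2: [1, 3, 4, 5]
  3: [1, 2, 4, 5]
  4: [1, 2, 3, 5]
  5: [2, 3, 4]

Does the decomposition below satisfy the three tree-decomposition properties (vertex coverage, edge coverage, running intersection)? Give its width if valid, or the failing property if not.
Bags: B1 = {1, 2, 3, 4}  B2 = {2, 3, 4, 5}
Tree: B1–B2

Yes; width 3.

Vertex coverage: the bags together contain {1, 2, 3, 4, 5}, the full vertex set. Edge coverage: each edge of G has both endpoints in at least one bag. Running intersection: for every vertex, the bags containing it form a connected subtree. All three properties hold, so this is a valid tree decomposition of width max|bag| − 1 = 3, and hence tw(G) ≤ 3.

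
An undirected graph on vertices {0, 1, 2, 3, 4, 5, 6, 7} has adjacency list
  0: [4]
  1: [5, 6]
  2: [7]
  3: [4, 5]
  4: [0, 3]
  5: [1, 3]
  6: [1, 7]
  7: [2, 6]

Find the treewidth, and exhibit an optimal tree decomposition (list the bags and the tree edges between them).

Every bag has size at most 2, so the width is 2 − 1 = 1 and tw(G) ≤ 1. G has an edge, so its treewidth is at least 1. Therefore the treewidth is 1.

Treewidth 1.
One optimal decomposition is:
Bags: B1 = {0, 4}  B2 = {3, 4}  B3 = {3, 5}  B4 = {1, 5}  B5 = {1, 6}  B6 = {6, 7}  B7 = {2, 7}
Tree: B1–B2, B2–B3, B3–B4, B4–B5, B5–B6, B6–B7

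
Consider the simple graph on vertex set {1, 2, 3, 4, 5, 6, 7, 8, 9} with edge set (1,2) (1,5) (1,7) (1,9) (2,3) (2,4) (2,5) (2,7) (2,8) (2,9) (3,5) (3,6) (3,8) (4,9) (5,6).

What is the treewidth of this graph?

2

A width-2 tree decomposition is:
Bags: B1 = {1, 2, 9}  B2 = {1, 2, 5}  B3 = {2, 3, 5}  B4 = {2, 3, 8}  B5 = {1, 2, 7}  B6 = {3, 5, 6}  B7 = {2, 4, 9}
Tree: B1–B2, B2–B3, B3–B4, B1–B5, B3–B6, B1–B7
Every bag has size at most 3, so the width is 3 − 1 = 2 and tw(G) ≤ 2. Conversely, {2, 3, 8} is a clique of size 3, and the vertices of any clique must share a bag in every tree decomposition; so some bag has ≥ 3 vertices and tw(G) ≥ 2. Combining the bounds, tw(G) = 2.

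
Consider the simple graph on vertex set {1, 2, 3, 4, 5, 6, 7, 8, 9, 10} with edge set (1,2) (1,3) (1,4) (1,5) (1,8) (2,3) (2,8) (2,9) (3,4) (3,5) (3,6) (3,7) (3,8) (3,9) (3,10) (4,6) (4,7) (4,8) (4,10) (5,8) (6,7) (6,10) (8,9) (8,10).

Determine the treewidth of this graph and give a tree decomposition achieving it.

Treewidth 3.
One such decomposition:
Bags: B1 = {1, 3, 5, 8}  B2 = {1, 2, 3, 8}  B3 = {1, 3, 4, 8}  B4 = {3, 4, 8, 10}  B5 = {3, 4, 6, 10}  B6 = {2, 3, 8, 9}  B7 = {3, 4, 6, 7}
Tree: B1–B2, B1–B3, B3–B4, B4–B5, B2–B6, B5–B7

The largest bag has 4 vertices, giving width 3; this decomposition certifies tw(G) ≤ 3. On the other hand G contains the 4-clique {1, 2, 3, 8}. A clique must lie in a single bag of any decomposition, so no decomposition can have width below 3. Hence tw(G) = 3 exactly.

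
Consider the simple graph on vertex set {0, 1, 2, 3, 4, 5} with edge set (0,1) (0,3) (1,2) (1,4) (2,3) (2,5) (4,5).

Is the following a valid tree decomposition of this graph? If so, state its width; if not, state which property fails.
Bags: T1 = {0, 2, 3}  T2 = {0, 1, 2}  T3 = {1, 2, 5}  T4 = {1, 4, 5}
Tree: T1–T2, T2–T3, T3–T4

Yes; width 2.

Every vertex of G appears in some bag (union = {0, 1, 2, 3, 4, 5}); every edge is covered by a bag; and for each vertex v the set of bags containing v is connected in the bag tree. The decomposition is therefore valid. The largest bag has 3 vertices, so the width is 2.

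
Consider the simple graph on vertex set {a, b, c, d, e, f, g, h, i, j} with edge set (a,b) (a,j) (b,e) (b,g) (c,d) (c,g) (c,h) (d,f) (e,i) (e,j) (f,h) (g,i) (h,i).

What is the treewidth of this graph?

2

A width-2 tree decomposition is:
Bags: B1 = {a, b, j}  B2 = {b, e, j}  B3 = {b, e, g}  B4 = {e, g, i}  B5 = {c, g, i}  B6 = {c, h, i}  B7 = {c, d, h}  B8 = {d, f, h}
Tree: B1–B2, B2–B3, B3–B4, B4–B5, B5–B6, B6–B7, B7–B8
Each bag holds 3 vertices, so the decomposition has width 2, which upper-bounds the treewidth. The edges a–j–e–b–a form a cycle, so G is not a tree and its treewidth is at least 2. Therefore the treewidth is 2.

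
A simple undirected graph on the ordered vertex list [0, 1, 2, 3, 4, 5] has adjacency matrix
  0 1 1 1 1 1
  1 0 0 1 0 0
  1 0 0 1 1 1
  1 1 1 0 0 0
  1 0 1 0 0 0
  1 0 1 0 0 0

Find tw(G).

2

A width-2 tree decomposition is:
Bags: B1 = {0, 1, 3}  B2 = {0, 2, 3}  B3 = {0, 2, 4}  B4 = {0, 2, 5}
Tree: B1–B2, B2–B3, B3–B4
The largest bag has 3 vertices, giving width 2; this decomposition certifies tw(G) ≤ 2. For the lower bound, the 3 vertices {0, 1, 3} are pairwise adjacent, and any tree decomposition puts a clique entirely inside one bag — forcing width ≥ 2. Therefore the treewidth is 2.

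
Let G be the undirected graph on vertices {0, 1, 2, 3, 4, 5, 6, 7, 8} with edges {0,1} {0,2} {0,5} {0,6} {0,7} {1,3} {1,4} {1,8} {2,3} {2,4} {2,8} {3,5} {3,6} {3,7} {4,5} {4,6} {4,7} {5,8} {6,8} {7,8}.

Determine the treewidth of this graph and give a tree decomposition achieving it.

Treewidth 4.
Bags: B1 = {0, 3, 4, 7, 8}  B2 = {0, 1, 3, 4, 8}  B3 = {0, 3, 4, 6, 8}  B4 = {0, 2, 3, 4, 8}  B5 = {0, 3, 4, 5, 8}
Tree: B1–B2, B2–B3, B3–B4, B4–B5

Each bag holds 5 vertices, so the decomposition has width 4, which upper-bounds the treewidth. For the lower bound: the 5 vertex sets {0,7}, {1,8}, {3,6}, {4}, {2} are disjoint, each induces a connected subgraph, and every pair is joined by at least one edge of G. Contracting each set to a single vertex therefore yields K_{5} as a minor, and since treewidth is minor-monotone, tw(G) ≥ tw(K_{5}) = 4. Combining the bounds, tw(G) = 4.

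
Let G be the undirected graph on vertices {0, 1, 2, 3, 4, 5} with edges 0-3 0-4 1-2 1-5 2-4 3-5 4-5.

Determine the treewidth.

2

A width-2 tree decomposition is:
Bags: B1 = {1, 2, 4}  B2 = {1, 4, 5}  B3 = {0, 4, 5}  B4 = {0, 3, 5}
Tree: B1–B2, B2–B3, B3–B4
The largest bag has 3 vertices, giving width 2; this decomposition certifies tw(G) ≤ 2. For the lower bound, G contains the cycle 2–1–5–4–2, so G is not a forest; only forests have treewidth ≤ 1, hence tw(G) ≥ 2. Therefore the treewidth is 2.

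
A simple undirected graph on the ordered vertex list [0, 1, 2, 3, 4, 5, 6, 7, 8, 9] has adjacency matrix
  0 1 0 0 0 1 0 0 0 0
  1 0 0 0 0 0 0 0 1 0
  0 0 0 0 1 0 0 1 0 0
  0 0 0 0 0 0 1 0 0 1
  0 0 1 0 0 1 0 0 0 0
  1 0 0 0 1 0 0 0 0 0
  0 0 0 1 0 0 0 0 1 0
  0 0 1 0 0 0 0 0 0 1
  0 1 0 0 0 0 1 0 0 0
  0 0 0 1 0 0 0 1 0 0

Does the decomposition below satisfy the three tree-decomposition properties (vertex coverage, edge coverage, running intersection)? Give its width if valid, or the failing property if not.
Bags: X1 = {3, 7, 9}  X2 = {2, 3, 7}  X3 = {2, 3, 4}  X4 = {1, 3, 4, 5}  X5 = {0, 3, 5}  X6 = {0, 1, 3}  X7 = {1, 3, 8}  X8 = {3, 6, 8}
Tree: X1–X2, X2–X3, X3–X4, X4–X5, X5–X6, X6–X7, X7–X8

A tree decomposition must satisfy three properties: every vertex lies in some bag; for every edge, both endpoints lie together in some bag; and for every vertex, the bags containing it form a connected subtree. Here bags containing vertex 1 are not connected in the tree, so the decomposition is invalid.

No — bags containing vertex 1 are not connected in the tree.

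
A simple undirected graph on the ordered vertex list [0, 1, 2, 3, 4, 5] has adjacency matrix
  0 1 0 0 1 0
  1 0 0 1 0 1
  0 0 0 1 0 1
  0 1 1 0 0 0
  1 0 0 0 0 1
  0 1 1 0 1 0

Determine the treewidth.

A width-2 tree decomposition is:
Bags: B1 = {0, 4, 5}  B2 = {0, 1, 5}  B3 = {1, 2, 5}  B4 = {1, 2, 3}
Tree: B1–B2, B2–B3, B3–B4
Every bag has size at most 3, so the width is 3 − 1 = 2 and tw(G) ≤ 2. The edges 4–0–1–5–4 form a cycle, so G is not a tree and its treewidth is at least 2. Combining the bounds, tw(G) = 2.

2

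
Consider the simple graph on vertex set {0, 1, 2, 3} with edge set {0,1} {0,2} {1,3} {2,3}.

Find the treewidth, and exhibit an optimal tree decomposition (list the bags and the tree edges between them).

Each bag holds 3 vertices, so the decomposition has width 2, which upper-bounds the treewidth. Since 0–2–3–1–0 is a cycle in G, G is not acyclic. Forests are exactly the graphs of treewidth ≤ 1, so tw(G) ≥ 2. The upper and lower bounds meet at 2, so that is the treewidth.

Treewidth 2.
Bags: B1 = {0, 2, 3}  B2 = {0, 1, 3}
Tree: B1–B2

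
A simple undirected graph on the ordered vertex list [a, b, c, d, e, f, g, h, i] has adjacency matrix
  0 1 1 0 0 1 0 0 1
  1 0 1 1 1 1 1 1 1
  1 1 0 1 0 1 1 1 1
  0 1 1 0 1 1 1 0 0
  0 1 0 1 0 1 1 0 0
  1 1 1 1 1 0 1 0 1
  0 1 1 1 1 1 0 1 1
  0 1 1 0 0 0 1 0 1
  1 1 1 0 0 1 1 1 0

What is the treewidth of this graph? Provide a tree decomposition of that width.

Treewidth 4.
One such decomposition:
Bags: B1 = {b, c, d, f, g}  B2 = {b, d, e, f, g}  B3 = {b, c, f, g, i}  B4 = {b, c, g, h, i}  B5 = {a, b, c, f, i}
Tree: B1–B2, B1–B3, B3–B4, B3–B5

Every bag has size at most 5, so the width is 5 − 1 = 4 and tw(G) ≤ 4. For the lower bound, the 5 vertices {b, c, g, h, i} are pairwise adjacent, and any tree decomposition puts a clique entirely inside one bag — forcing width ≥ 4. Combining the bounds, tw(G) = 4.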